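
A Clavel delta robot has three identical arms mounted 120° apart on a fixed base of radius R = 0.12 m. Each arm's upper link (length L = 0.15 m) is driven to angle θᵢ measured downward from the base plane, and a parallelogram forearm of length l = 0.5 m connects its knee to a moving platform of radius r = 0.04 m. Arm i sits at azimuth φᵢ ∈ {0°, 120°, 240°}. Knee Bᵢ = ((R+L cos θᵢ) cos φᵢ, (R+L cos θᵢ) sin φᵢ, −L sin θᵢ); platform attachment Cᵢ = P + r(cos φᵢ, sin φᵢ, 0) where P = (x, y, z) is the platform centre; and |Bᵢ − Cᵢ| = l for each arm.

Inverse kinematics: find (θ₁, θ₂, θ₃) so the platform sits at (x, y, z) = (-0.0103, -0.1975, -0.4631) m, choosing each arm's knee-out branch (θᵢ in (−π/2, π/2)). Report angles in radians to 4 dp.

arm 1 (φ=0.0°): x'=-0.0103, y'=-0.1975
  A cos θ + B sin θ = C:  0.0903·cos θ + -0.4631·sin θ = -0.1137
  √(A²+B²)=0.4718;  θ1 = -1.3782+1.8143 ≈ 0.4360
φ2=120.0° → target in arm frame (-0.1659, 0.1077)
  A=0.2459, B=-0.4631, C=(l²−L²−A²−y'²−z²)/(2L)=-0.1967
  √(A²+B²)=0.5243;  θ2 = -1.0827+1.9554 ≈ 0.8727
φ3=240.0° → target in arm frame (0.1762, 0.0898)
  e−x'=-0.0962;  (l²−L²−(e−x')²−y'²−z²)/2L = -0.0143
  θ3 = atan2(B,A) + arccos(C/0.4730) = -0.1746

θ₁ = 0.4360, θ₂ = 0.8727, θ₃ = -0.1746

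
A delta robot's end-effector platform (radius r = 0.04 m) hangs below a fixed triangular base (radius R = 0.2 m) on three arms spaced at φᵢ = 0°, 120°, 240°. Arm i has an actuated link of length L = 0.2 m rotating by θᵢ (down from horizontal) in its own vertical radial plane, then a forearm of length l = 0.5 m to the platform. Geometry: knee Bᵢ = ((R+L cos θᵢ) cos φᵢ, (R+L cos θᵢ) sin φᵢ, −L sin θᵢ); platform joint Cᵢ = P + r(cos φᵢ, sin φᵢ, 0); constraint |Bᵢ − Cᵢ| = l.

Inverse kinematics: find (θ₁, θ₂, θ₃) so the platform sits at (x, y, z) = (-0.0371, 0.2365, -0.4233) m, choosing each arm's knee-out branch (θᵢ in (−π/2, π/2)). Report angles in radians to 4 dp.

rotate P by −φ1: (-0.0371, 0.2365, -0.4233)
  A cos θ + B sin θ = C:  0.1971·cos θ + -0.4233·sin θ = -0.1599
  γ=atan2(-0.4233,0.1971)=-1.1350;  ψ=arccos(-0.3425)=1.9203;  θ1=γ+ψ≈0.7853
arm 2 (φ=120.0°): x'=0.2234, y'=-0.0861
  A cos θ + B sin θ = C:  -0.0634·cos θ + -0.4233·sin θ = 0.0485
  γ=atan2(-0.4233,-0.0634)=-1.7194;  ψ=arccos(0.1132)=1.4573;  θ2=γ+ψ≈-0.2621
rotate P by −φ3: (-0.1863, -0.1504, -0.4233)
  e−x'=0.3463;  (l²−L²−(e−x')²−y'²−z²)/2L = -0.2792
  √(A²+B²)=0.5469;  θ3 = -0.8852+2.1067 ≈ 1.2215

θ₁ = 0.7853, θ₂ = -0.2621, θ₃ = 1.2215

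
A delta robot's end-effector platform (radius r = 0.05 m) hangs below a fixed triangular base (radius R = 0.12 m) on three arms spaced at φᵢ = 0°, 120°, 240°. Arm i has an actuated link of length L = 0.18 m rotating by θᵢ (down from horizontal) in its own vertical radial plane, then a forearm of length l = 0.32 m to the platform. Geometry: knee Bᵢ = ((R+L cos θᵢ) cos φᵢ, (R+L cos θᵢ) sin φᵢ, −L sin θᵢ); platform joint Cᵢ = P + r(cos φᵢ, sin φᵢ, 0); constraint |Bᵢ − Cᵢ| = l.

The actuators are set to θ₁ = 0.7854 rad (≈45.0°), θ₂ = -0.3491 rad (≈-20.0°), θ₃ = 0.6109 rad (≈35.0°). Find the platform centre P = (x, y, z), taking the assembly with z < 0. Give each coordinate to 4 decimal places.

(-0.0854, 0.1008, -0.2383)

φ1=0.0°: virtual centre (0.1973, 0.0000, -0.1273), radius l
S2 = (0.2391·cos120.0°, 0.2391·sin120.0°, 0.0616) = (-0.1196, 0.2071, 0.0616)
arm 3 at φ=240.0°: e+L cos θ3 = 0.2174;  S3 = (-0.1087, -0.1883, -0.1032)
subtract pairs → two planes through P
linear system: -0.6337x+0.4142y = 0.0059−0.3777z; -0.6120x+-0.3766y = 0.0028−0.0481z
Cramer: x(z) = -0.0069+0.3295z;  y(z) = 0.0037-0.4078z
sphere 1 gives Az²+Bz+C=0 with A=1.2748, B=0.1171, C=-0.0445;  B²−4AC=0.2407;  roots -0.2383, 0.1465;  negative root z = -0.2383
x = -0.0854, y = 0.1008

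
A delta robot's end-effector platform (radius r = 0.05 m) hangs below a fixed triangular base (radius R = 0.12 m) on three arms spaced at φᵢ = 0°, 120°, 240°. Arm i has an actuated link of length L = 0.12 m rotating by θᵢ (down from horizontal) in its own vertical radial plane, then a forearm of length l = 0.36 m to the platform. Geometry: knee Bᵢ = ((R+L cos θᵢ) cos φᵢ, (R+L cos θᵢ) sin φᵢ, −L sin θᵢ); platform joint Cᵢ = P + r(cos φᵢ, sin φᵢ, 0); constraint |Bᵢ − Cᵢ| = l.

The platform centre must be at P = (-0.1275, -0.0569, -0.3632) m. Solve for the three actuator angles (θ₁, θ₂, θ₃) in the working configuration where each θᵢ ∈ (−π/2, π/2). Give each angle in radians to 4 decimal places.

φ1=0.0° → target in arm frame (-0.1275, -0.0569)
  e−x'=0.1975;  (l²−L²−(e−x')²−y'²−z²)/2L = -0.2457
  θ1 = atan2(B,A) + arccos(C/0.4134) = 1.1343
rotate P by −φ2: (0.0145, 0.1389, -0.3632)
  A=0.0555, B=-0.3632, C=(l²−L²−A²−y'²−z²)/(2L)=-0.1628
  √(A²+B²)=0.3674;  θ2 = -1.4191+2.0300 ≈ 0.6109
φ3=240.0° → target in arm frame (0.1130, -0.0820)
  A=-0.0430, B=-0.3632, C=(l²−L²−A²−y'²−z²)/(2L)=-0.1054
  √(A²+B²)=0.3657;  θ3 = -1.6887+1.8630 ≈ 0.1743

θ₁ = 1.1343, θ₂ = 0.6109, θ₃ = 0.1743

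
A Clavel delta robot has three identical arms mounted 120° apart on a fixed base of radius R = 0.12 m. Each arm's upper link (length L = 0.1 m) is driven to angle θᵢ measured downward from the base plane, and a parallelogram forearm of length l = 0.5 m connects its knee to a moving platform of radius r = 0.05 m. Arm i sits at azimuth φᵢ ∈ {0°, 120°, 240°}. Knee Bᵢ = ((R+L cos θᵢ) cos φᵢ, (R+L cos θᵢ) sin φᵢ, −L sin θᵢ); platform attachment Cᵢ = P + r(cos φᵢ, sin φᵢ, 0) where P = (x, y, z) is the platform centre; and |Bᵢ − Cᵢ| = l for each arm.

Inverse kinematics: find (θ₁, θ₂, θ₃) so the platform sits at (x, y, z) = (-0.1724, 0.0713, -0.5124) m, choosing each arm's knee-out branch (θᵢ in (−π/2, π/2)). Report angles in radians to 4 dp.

rotate P by −φ1: (-0.1724, 0.0713, -0.5124)
  A cos θ + B sin θ = C:  0.2424·cos θ + -0.5124·sin θ = -0.4320
  √(A²+B²)=0.5668;  θ1 = -1.1289+2.4373 ≈ 1.3084
arm 2 (φ=120.0°): x'=0.1479, y'=0.1137
  e−x'=-0.0779;  (l²−L²−(e−x')²−y'²−z²)/2L = -0.2077
  θ2 = atan2(B,A) + arccos(C/0.5183) = 0.2614
rotate P by −φ3: (0.0245, -0.1850, -0.5124)
  A cos θ + B sin θ = C:  0.0455·cos θ + -0.5124·sin θ = -0.2942
  √(A²+B²)=0.5144;  θ3 = -1.4821+2.1796 ≈ 0.6974

θ₁ = 1.3084, θ₂ = 0.2614, θ₃ = 0.6974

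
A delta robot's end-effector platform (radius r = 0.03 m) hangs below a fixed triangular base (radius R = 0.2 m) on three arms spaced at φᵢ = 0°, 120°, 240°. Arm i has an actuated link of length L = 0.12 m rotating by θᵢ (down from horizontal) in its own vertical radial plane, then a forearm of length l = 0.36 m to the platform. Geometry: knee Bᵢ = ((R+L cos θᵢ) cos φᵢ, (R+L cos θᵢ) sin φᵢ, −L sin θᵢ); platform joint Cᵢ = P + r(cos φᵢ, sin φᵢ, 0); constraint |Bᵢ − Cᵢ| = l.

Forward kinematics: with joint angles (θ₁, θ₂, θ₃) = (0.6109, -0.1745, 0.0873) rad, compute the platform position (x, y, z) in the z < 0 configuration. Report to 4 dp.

S1 = (0.2683·cos0.0°, 0.2683·sin0.0°, -0.0688) = (0.2683, 0.0000, -0.0688)
arm 2 at φ=120.0°: ρ2 = 0.2882;  S2 = (-0.1441, 0.2496, 0.0208)
arm 3 at φ=240.0°: ρ3 = 0.2895;  S3 = (-0.1448, -0.2508, -0.0105)
|S₂|²−|S₁|² = 0.0068;  |S₃|²−|S₁|² = 0.0072
linear system: -0.8248x+0.4991y = 0.0068−0.1793z; -0.8261x+-0.5015y = 0.0072−0.1167z
det = 0.8260;  x = -0.0085+0.1794z,  y = -0.0005+-0.0628z
sphere 1 gives Az²+Bz+C=0 with A=1.0361, B=0.0384, C=-0.0483;  B²−4AC=0.2015;  roots -0.2351, 0.1981;  negative root z = -0.2351
x = -0.0507, y = 0.0143

(-0.0507, 0.0143, -0.2351)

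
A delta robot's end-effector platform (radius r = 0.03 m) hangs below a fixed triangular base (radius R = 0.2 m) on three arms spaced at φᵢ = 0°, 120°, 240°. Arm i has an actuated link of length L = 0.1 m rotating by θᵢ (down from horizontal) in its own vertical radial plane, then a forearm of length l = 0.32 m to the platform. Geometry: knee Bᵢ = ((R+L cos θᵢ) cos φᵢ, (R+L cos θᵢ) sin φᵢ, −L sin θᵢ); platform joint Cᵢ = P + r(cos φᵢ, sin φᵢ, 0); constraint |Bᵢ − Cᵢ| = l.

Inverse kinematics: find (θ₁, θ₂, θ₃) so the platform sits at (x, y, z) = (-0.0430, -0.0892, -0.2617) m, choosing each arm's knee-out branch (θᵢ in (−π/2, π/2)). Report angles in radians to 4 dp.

φ1=0.0° → target in arm frame (-0.0430, -0.0892)
  e−x'=0.2130;  (l²−L²−(e−x')²−y'²−z²)/2L = -0.1471
  γ=atan2(-0.2617,0.2130)=-0.8876;  ψ=arccos(-0.4358)=2.0218;  θ1=γ+ψ≈1.1341
rotate P by −φ2: (-0.0557, 0.0818, -0.2617)
  A=0.2257, B=-0.2617, C=(l²−L²−A²−y'²−z²)/(2L)=-0.1687
  √(A²+B²)=0.3456;  θ2 = -0.8590+2.0808 ≈ 1.2218
φ3=240.0° → target in arm frame (0.0987, 0.0074)
  e−x'=0.0713;  (l²−L²−(e−x')²−y'²−z²)/2L = 0.0939
  γ=atan2(-0.2617,0.0713)=-1.3050;  ψ=arccos(0.3462)=1.2172;  θ3=γ+ψ≈-0.0878

θ₁ = 1.1341, θ₂ = 1.2218, θ₃ = -0.0878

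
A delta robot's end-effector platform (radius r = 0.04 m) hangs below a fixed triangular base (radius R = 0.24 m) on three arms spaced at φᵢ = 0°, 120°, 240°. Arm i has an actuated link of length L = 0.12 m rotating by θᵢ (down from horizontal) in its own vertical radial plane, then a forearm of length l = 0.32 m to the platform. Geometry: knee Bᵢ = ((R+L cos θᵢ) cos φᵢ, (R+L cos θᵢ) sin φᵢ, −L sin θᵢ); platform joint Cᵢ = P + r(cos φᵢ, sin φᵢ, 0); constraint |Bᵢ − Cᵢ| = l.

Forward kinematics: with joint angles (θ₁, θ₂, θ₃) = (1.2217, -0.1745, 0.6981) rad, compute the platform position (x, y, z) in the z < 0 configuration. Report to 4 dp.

(-0.0696, 0.0412, -0.1778)

centre 1 = (0.2410·cos0.0°, 0.2410·sin0.0°, -0.1128) = (0.2410, 0.0000, -0.1128)
centre 2 = (0.3182·cos120.0°, 0.3182·sin120.0°, 0.0208) = (-0.1591, 0.2755, 0.0208)
arm 3 at φ=240.0°: e+L cos θ3 = 0.2919;  centre 3 = (-0.1460, -0.2528, -0.0771)
eliminate P² terms by subtracting sphere 1 from 2 and 3
[-0.8003 0.5511 0.2672]·P = 0.0309;  [-0.7740 -0.5056 0.0713]·P = 0.0204
Cramer: x(z) = -0.0323+0.2098z;  y(z) = 0.0091-0.1802z
into |P−centre ₁|² = l²: 1.0765z² + 0.1076z + -0.0149 = 0;  Δ = 0.0757;  z = -0.1778 or 0.0779 → z<0 root = -0.1778
x = -0.0696, y = 0.0412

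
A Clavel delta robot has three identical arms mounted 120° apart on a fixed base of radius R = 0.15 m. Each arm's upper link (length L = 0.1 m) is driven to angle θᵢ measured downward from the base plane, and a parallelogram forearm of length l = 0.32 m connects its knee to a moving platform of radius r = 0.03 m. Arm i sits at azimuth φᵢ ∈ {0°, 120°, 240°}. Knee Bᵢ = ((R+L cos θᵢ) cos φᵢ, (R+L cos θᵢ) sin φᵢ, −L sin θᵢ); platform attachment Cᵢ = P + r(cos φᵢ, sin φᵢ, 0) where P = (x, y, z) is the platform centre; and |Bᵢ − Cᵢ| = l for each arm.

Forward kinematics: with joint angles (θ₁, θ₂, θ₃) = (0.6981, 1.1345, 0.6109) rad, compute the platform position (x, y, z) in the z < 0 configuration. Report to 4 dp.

(0.0201, -0.0508, -0.3263)

arm 1 at φ=0.0°: (R−r)+L cos θ1 = 0.1966;  S1 = (0.1966, 0.0000, -0.0643)
arm 2 at φ=120.0°: (R−r)+L cos θ2 = 0.1623;  S2 = (-0.0811, 0.1405, -0.0906)
arm 3 at φ=240.0°: (R−r)+L cos θ3 = 0.2019;  S3 = (-0.1010, -0.1749, -0.0574)
subtract pairs → two planes through P
[-0.5555 0.2810 -0.0527]·P = -0.0082;  [-0.5951 -0.3497 0.0138]·P = 0.0013
det = 0.3615;  x = 0.0070+-0.0402z,  y = -0.0155+0.1080z
into |P−S₁|² = l²: 1.0133z² + 0.1405z + -0.0621 = 0;  Δ = 0.2713;  z = -0.3263 or 0.1877 → z<0 root = -0.3263
x = 0.0201, y = -0.0508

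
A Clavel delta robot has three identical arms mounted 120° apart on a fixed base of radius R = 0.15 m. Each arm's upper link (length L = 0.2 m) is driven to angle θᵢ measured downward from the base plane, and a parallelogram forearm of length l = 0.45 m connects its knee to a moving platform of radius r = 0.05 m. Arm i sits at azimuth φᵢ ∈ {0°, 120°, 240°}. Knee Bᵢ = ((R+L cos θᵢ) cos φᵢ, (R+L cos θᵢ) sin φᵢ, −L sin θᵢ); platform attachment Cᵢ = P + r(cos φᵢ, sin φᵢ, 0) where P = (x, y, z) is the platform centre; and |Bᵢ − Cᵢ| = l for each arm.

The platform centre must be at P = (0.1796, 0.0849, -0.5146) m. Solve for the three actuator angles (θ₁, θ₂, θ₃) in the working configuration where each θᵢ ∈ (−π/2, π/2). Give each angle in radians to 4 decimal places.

θ₁ = 0.4364, θ₂ = 1.0474, θ₃ = 1.3964

φ1=0.0° → target in arm frame (0.1796, 0.0849)
  A cos θ + B sin θ = C:  -0.0796·cos θ + -0.5146·sin θ = -0.2896
  γ=atan2(-0.5146,-0.0796)=-1.7243;  ψ=arccos(-0.5562)=2.1606;  θ1=γ+ψ≈0.4364
φ2=120.0° → target in arm frame (-0.0163, -0.1980)
  A=0.1163, B=-0.5146, C=(l²−L²−A²−y'²−z²)/(2L)=-0.3876
  √(A²+B²)=0.5276;  θ2 = -1.3486+2.3959 ≈ 1.0474
arm 3 (φ=240.0°): x'=-0.1633, y'=0.1131
  e−x'=0.2633;  (l²−L²−(e−x')²−y'²−z²)/2L = -0.4611
  θ3 = atan2(B,A) + arccos(C/0.5781) = 1.3964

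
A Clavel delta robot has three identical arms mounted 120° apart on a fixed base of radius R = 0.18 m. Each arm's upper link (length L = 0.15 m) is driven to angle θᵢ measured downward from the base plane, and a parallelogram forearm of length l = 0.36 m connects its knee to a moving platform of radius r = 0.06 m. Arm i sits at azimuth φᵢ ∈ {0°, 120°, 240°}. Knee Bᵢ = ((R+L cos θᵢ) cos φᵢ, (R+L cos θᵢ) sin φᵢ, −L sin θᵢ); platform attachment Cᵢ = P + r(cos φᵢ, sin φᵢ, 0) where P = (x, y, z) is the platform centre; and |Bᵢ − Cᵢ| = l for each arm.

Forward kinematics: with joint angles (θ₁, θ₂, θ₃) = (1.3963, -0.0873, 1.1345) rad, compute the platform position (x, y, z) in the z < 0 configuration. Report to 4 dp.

centre 1 = (0.1460·cos0.0°, 0.1460·sin0.0°, -0.1477) = (0.1460, 0.0000, -0.1477)
centre 2 = (0.2694·cos120.0°, 0.2694·sin120.0°, 0.0131) = (-0.1347, 0.2333, 0.0131)
centre 3 = (0.1834·cos240.0°, 0.1834·sin240.0°, -0.1359) = (-0.0917, -0.1588, -0.1359)
|centre ₂|²−|centre ₁|² = 0.0296;  |centre ₃|²−|centre ₁|² = 0.0090
[-0.5615 0.4667 0.3216]·P = 0.0296;  [-0.4755 -0.3176 0.0235]·P = 0.0090
Cramer: x(z) = -0.0340+0.2827z;  y(z) = 0.0226-0.3490z
quadratic in z: (1.2017)z²+(0.1779)z+(-0.0749)=0, √Δ=0.6257 → z ∈ {-0.3344, 0.1863}; z = -0.3344 (taking z<0)
x = -0.1285, y = 0.1393

(-0.1285, 0.1393, -0.3344)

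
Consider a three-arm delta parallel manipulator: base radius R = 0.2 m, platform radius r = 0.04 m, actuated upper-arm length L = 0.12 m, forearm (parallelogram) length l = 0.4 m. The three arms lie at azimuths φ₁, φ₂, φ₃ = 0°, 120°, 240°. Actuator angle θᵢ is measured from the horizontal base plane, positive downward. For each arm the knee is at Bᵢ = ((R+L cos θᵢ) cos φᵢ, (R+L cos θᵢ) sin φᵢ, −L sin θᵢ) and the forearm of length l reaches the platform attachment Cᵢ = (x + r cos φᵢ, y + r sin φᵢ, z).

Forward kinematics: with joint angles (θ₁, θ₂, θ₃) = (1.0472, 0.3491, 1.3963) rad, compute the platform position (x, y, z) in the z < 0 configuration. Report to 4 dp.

O1 = (0.2200·cos0.0°, 0.2200·sin0.0°, -0.1039) = (0.2200, 0.0000, -0.1039)
O2 = (0.2728·cos120.0°, 0.2728·sin120.0°, -0.0410) = (-0.1364, 0.2362, -0.0410)
O3 = (0.1808·cos240.0°, 0.1808·sin240.0°, -0.1182) = (-0.0904, -0.1566, -0.1182)
subtract pairs → two planes through P
linear system: -0.7128x+0.4724y = 0.0169−0.1258z; -0.6208x+-0.3132y = -0.0125−-0.0285z
det = 0.5166;  x = 0.0012+0.0502z,  y = 0.0376+-0.1905z
into |P−O₁|² = l²: 1.0388z² + 0.1716z + -0.0999 = 0;  Δ = 0.4446;  z = -0.4035 or 0.2384 → z<0 root = -0.4035
x = -0.0190, y = 0.1145

(-0.0190, 0.1145, -0.4035)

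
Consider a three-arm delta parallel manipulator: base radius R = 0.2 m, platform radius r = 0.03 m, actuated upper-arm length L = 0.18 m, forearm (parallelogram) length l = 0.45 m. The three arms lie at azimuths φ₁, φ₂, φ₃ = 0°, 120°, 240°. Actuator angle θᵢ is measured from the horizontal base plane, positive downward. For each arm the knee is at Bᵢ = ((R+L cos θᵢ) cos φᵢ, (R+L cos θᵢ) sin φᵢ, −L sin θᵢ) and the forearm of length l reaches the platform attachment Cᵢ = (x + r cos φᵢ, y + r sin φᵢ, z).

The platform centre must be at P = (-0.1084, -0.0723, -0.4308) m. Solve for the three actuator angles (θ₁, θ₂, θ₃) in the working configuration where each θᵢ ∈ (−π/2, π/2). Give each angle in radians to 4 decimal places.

φ1=0.0° → target in arm frame (-0.1084, -0.0723)
  e−x'=0.2784;  (l²−L²−(e−x')²−y'²−z²)/2L = -0.2728
  θ1 = atan2(B,A) + arccos(C/0.5129) = 1.1346
φ2=120.0° → target in arm frame (-0.0084, 0.1300)
  A=0.1784, B=-0.4308, C=(l²−L²−A²−y'²−z²)/(2L)=-0.1784
  √(A²+B²)=0.4663;  θ2 = -1.1782+1.9634 ≈ 0.7853
φ3=240.0° → target in arm frame (0.1168, -0.0577)
  A=0.0532, B=-0.4308, C=(l²−L²−A²−y'²−z²)/(2L)=-0.0601
  γ=atan2(-0.4308,0.0532)=-1.4480;  ψ=arccos(-0.1385)=1.7098;  θ3=γ+ψ≈0.2618

θ₁ = 1.1346, θ₂ = 0.7853, θ₃ = 0.2618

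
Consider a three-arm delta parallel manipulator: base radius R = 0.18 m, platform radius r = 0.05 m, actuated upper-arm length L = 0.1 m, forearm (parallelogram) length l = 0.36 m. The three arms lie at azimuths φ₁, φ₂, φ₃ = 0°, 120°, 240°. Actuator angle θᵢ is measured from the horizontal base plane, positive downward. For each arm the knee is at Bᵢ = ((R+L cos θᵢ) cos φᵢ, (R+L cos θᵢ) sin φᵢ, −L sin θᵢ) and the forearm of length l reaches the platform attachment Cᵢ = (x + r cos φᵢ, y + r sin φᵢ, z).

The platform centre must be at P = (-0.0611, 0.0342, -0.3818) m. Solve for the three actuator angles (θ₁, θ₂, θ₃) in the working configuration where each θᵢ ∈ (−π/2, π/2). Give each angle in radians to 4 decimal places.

arm 1 (φ=0.0°): x'=-0.0611, y'=0.0342
  e−x'=0.1911;  (l²−L²−(e−x')²−y'²−z²)/2L = -0.3193
  θ1 = atan2(B,A) + arccos(C/0.4270) = 1.3089
φ2=120.0° → target in arm frame (0.0602, 0.0358)
  A=0.0698, B=-0.3818, C=(l²−L²−A²−y'²−z²)/(2L)=-0.1617
  θ2 = atan2(B,A) + arccos(C/0.3881) = 0.6105
φ3=240.0° → target in arm frame (0.0009, -0.0700)
  e−x'=0.1291;  (l²−L²−(e−x')²−y'²−z²)/2L = -0.2387
  θ3 = atan2(B,A) + arccos(C/0.4030) = 0.9597

θ₁ = 1.3089, θ₂ = 0.6105, θ₃ = 0.9597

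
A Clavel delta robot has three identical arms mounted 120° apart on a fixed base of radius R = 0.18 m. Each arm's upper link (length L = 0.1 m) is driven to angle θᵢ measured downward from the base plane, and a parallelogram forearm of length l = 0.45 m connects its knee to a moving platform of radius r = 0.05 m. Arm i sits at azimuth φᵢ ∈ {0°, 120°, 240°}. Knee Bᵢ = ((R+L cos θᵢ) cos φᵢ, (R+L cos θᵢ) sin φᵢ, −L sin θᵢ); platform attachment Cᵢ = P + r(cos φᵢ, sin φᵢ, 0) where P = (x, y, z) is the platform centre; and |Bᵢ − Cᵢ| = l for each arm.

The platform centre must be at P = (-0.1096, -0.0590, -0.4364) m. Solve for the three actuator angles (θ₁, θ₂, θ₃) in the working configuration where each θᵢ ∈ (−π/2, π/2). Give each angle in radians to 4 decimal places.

arm 1 (φ=0.0°): x'=-0.1096, y'=-0.0590
  e−x'=0.2396;  (l²−L²−(e−x')²−y'²−z²)/2L = -0.2942
  γ=atan2(-0.4364,0.2396)=-1.0687;  ψ=arccos(-0.5909)=2.2030;  θ1=γ+ψ≈1.1343
rotate P by −φ2: (0.0037, 0.1244, -0.4364)
  A=0.1263, B=-0.4364, C=(l²−L²−A²−y'²−z²)/(2L)=-0.1469
  √(A²+B²)=0.4543;  θ2 = -1.2891+1.9000 ≈ 0.6109
rotate P by −φ3: (0.1059, -0.0654, -0.4364)
  A cos θ + B sin θ = C:  0.0241·cos θ + -0.4364·sin θ = -0.0140
  γ=atan2(-0.4364,0.0241)=-1.5156;  ψ=arccos(-0.0321)=1.6029;  θ3=γ+ψ≈0.0873

θ₁ = 1.1343, θ₂ = 0.6109, θ₃ = 0.0873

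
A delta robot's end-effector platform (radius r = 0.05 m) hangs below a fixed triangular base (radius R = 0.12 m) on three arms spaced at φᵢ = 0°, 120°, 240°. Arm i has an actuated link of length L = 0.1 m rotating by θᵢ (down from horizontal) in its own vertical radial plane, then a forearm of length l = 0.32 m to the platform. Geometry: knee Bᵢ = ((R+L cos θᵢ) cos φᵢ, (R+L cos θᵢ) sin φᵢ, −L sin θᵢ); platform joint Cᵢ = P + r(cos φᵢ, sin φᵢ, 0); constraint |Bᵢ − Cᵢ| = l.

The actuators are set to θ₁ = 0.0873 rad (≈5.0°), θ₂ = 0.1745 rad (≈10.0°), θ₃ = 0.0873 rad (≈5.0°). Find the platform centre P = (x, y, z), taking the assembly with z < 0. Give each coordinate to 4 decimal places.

(0.0050, -0.0086, -0.2830)

arm 1 at φ=0.0°: ρ1 = 0.1696;  O1 = (0.1696, 0.0000, -0.0087)
φ2=120.0°: virtual centre (-0.0842, 0.1459, -0.0174), radius l
φ3=240.0°: virtual centre (-0.0848, -0.1469, -0.0087), radius l
|O₂|²−|O₁|² = -0.0002;  |O₃|²−|O₁|² = 0.0000
plane₁₂: -0.5077x+0.2918y+-0.0173z = -0.0002
Cramer: x(z) = 0.0002-0.0171z;  y(z) = -0.0003+0.0296z
into |P−O₁|² = l²: 1.0012z² + 0.0232z + -0.0736 = 0;  Δ = 0.2953;  z = -0.2830 or 0.2598 → z<0 root = -0.2830
x = 0.0050, y = -0.0086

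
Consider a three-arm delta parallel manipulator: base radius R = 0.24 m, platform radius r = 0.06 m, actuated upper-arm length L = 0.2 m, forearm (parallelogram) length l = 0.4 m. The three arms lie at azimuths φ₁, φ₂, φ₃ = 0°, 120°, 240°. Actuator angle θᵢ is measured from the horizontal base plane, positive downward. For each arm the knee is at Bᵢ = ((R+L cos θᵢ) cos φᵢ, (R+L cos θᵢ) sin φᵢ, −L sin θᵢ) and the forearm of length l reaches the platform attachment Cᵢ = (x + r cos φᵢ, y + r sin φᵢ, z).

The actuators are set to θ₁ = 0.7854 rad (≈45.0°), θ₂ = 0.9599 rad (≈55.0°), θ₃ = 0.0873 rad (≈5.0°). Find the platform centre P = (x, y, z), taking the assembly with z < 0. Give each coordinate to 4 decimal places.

φ1=0.0°: virtual centre (0.3214, 0.0000, -0.1414), radius l
arm 2 at φ=120.0°: ρ2 = 0.2947;  S2 = (-0.1474, 0.2552, -0.1638)
φ3=240.0°: virtual centre (-0.1896, -0.3284, -0.0174), radius l
subtract pairs → two planes through P
[-0.9376 0.5105 -0.0448]·P = -0.0096;  [-1.0221 -0.6569 0.2480]·P = 0.0208
det = 1.1376;  x = -0.0038+0.0854z,  y = -0.0258+0.2446z
quadratic in z: (1.0671)z²+(0.2147)z+(-0.0336)=0, √Δ=0.4352 → z ∈ {-0.3045, 0.1033}; z = -0.3045 (taking z<0)
x = -0.0298, y = -0.1003

(-0.0298, -0.1003, -0.3045)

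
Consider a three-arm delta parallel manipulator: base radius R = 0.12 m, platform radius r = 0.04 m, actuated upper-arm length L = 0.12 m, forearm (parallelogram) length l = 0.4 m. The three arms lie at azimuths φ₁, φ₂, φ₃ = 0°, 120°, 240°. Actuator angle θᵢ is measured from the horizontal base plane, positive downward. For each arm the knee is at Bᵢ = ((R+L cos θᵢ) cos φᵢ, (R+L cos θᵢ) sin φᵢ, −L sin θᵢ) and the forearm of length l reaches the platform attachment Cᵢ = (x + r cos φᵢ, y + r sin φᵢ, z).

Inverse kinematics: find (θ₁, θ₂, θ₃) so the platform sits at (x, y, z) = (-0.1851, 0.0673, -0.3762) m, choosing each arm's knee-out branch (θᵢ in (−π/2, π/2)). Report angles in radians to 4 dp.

θ₁ = 1.3089, θ₂ = -0.0002, θ₃ = 0.5236

rotate P by −φ1: (-0.1851, 0.0673, -0.3762)
  A=0.2651, B=-0.3762, C=(l²−L²−A²−y'²−z²)/(2L)=-0.2947
  √(A²+B²)=0.4602;  θ1 = -0.9569+2.2658 ≈ 1.3089
arm 2 (φ=120.0°): x'=0.1508, y'=0.1267
  A=-0.0708, B=-0.3762, C=(l²−L²−A²−y'²−z²)/(2L)=-0.0708
  θ2 = atan2(B,A) + arccos(C/0.3828) = -0.0002
rotate P by −φ3: (0.0343, -0.1940, -0.3762)
  A=0.0457, B=-0.3762, C=(l²−L²−A²−y'²−z²)/(2L)=-0.1485
  √(A²+B²)=0.3790;  θ3 = -1.4498+1.9734 ≈ 0.5236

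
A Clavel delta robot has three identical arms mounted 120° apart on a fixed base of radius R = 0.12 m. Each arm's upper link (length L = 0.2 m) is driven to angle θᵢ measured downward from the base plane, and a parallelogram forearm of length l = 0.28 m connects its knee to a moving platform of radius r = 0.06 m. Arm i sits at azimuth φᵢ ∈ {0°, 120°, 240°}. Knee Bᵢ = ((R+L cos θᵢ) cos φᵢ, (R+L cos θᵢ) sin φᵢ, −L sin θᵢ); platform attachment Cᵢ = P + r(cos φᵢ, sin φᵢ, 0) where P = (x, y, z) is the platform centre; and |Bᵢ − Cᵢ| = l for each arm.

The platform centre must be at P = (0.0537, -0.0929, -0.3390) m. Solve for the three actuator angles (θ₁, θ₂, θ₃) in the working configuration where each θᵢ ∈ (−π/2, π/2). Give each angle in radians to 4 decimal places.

θ₁ = 0.6977, θ₂ = 1.2215, θ₃ = 0.6981

arm 1 (φ=0.0°): x'=0.0537, y'=-0.0929
  e−x'=0.0063;  (l²−L²−(e−x')²−y'²−z²)/2L = -0.2130
  θ1 = atan2(B,A) + arccos(C/0.3391) = 0.6977
rotate P by −φ2: (-0.1073, -0.0001, -0.3390)
  e−x'=0.1673;  (l²−L²−(e−x')²−y'²−z²)/2L = -0.2613
  √(A²+B²)=0.3780;  θ2 = -1.1123+2.3339 ≈ 1.2215
arm 3 (φ=240.0°): x'=0.0536, y'=0.0930
  A=0.0064, B=-0.3390, C=(l²−L²−A²−y'²−z²)/(2L)=-0.2130
  γ=atan2(-0.3390,0.0064)=-1.5519;  ψ=arccos(-0.6282)=2.2501;  θ3=γ+ψ≈0.6981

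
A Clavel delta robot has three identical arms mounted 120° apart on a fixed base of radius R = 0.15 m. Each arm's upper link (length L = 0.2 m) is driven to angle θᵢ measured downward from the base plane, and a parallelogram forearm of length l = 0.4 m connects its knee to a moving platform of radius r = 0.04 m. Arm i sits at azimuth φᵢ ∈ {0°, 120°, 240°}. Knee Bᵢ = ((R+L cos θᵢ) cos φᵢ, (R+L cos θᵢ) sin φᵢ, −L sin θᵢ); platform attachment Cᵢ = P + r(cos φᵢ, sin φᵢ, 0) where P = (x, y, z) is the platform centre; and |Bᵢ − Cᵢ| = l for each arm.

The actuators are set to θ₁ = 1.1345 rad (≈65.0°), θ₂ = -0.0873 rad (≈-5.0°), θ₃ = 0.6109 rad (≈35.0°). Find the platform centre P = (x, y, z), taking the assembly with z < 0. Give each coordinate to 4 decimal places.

arm 1 at φ=0.0°: e+L cos θ1 = 0.1945;  centre 1 = (0.1945, 0.0000, -0.1813)
arm 2 at φ=120.0°: e+L cos θ2 = 0.3092;  centre 2 = (-0.1546, 0.2678, 0.0174)
arm 3 at φ=240.0°: e+L cos θ3 = 0.2738;  centre 3 = (-0.1369, -0.2371, -0.1147)
subtract pairs → two planes through P
[-0.6983 0.5356 0.3974]·P = 0.0252;  [-0.6629 -0.4743 0.1331]·P = 0.0174
Cramer: x(z) = -0.0311+0.3785z;  y(z) = 0.0066-0.2485z
quadratic in z: (1.2050)z²+(0.1885)z+(-0.0762)=0, √Δ=0.6347 → z ∈ {-0.3416, 0.1852}; z = -0.3416 (taking z<0)
x = -0.1604, y = 0.0915

(-0.1604, 0.0915, -0.3416)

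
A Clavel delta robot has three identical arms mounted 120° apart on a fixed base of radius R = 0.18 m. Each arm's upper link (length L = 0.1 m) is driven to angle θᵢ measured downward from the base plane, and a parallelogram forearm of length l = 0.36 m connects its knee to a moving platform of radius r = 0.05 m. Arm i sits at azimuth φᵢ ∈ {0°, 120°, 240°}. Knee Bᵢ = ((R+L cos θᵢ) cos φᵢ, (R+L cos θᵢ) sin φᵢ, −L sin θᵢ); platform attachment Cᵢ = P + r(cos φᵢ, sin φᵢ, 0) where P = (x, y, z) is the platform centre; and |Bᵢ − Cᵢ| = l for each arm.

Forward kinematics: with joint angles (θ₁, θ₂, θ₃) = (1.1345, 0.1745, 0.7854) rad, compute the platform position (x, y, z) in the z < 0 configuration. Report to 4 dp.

centre 1 = (0.1723·cos0.0°, 0.1723·sin0.0°, -0.0906) = (0.1723, 0.0000, -0.0906)
φ2=120.0°: virtual centre (-0.1142, 0.1979, -0.0174), radius l
centre 3 = (0.2007·cos240.0°, 0.2007·sin240.0°, -0.0707) = (-0.1004, -0.1738, -0.0707)
|centre ₂|²−|centre ₁|² = 0.0146;  |centre ₃|²−|centre ₁|² = 0.0074
linear system: -0.5730x+0.3957y = 0.0146−0.1465z; -0.5452x+-0.3476y = 0.0074−0.0398z
Cramer: x(z) = -0.0193+0.1608z;  y(z) = 0.0090-0.1375z
quadratic in z: (1.0448)z²+(0.1172)z+(-0.0846)=0, √Δ=0.6061 → z ∈ {-0.3461, 0.2340}; z = -0.3461 (taking z<0)
x = -0.0749, y = 0.0566

(-0.0749, 0.0566, -0.3461)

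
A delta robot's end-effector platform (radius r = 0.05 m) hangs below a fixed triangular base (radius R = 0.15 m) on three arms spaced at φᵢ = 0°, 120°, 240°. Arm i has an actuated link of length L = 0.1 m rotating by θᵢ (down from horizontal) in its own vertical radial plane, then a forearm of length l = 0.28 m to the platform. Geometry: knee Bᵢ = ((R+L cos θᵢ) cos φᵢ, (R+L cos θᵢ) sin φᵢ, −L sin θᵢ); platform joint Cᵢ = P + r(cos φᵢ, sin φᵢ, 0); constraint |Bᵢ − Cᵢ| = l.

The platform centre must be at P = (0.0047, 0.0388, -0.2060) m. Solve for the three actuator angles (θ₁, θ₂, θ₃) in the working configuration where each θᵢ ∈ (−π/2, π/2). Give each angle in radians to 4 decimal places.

θ₁ = 0.0877, θ₂ = -0.1743, θ₃ = 0.4360

φ1=0.0° → target in arm frame (0.0047, 0.0388)
  A=0.0953, B=-0.2060, C=(l²−L²−A²−y'²−z²)/(2L)=0.0769
  γ=atan2(-0.2060,0.0953)=-1.1375;  ψ=arccos(0.3387)=1.2252;  θ1=γ+ψ≈0.0877
rotate P by −φ2: (0.0313, -0.0235, -0.2060)
  A cos θ + B sin θ = C:  0.0687·cos θ + -0.2060·sin θ = 0.1034
  √(A²+B²)=0.2172;  θ2 = -1.2487+1.0744 ≈ -0.1743
rotate P by −φ3: (-0.0360, -0.0153, -0.2060)
  A cos θ + B sin θ = C:  0.1360·cos θ + -0.2060·sin θ = 0.0362
  θ3 = atan2(B,A) + arccos(C/0.2468) = 0.4360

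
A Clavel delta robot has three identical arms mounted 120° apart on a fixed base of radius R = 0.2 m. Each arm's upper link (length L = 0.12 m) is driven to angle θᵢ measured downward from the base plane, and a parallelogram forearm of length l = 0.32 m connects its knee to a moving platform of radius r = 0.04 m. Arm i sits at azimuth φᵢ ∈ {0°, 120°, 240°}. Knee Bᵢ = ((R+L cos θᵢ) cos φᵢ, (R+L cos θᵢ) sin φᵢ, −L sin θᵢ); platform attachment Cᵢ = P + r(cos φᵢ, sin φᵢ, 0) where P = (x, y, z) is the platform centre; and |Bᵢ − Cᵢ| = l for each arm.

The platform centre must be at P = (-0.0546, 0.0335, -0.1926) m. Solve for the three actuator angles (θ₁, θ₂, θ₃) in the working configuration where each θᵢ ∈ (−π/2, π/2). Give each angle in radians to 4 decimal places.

φ1=0.0° → target in arm frame (-0.0546, 0.0335)
  A=0.2146, B=-0.1926, C=(l²−L²−A²−y'²−z²)/(2L)=0.0155
  θ1 = atan2(B,A) + arccos(C/0.2884) = 0.7855
arm 2 (φ=120.0°): x'=0.0563, y'=0.0305
  A cos θ + B sin θ = C:  0.1037·cos θ + -0.1926·sin θ = 0.1634
  θ2 = atan2(B,A) + arccos(C/0.2187) = -0.3499
rotate P by −φ3: (-0.0017, -0.0640, -0.1926)
  A=0.1617, B=-0.1926, C=(l²−L²−A²−y'²−z²)/(2L)=0.0861
  γ=atan2(-0.1926,0.1617)=-0.8724;  ψ=arccos(0.3422)=1.2215;  θ3=γ+ψ≈0.3492

θ₁ = 0.7855, θ₂ = -0.3499, θ₃ = 0.3492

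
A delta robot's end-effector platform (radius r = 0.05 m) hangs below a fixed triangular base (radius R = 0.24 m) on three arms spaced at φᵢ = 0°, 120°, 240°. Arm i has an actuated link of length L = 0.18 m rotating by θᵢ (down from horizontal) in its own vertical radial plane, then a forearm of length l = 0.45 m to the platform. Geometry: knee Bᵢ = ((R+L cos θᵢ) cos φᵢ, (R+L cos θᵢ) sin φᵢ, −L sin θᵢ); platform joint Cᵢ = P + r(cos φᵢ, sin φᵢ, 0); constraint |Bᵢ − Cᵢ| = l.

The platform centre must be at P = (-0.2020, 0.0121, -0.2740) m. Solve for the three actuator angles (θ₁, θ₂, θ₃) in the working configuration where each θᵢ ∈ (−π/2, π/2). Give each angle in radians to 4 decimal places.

θ₁ = 1.3092, θ₂ = -0.3495, θ₃ = -0.1743

arm 1 (φ=0.0°): x'=-0.2020, y'=0.0121
  A cos θ + B sin θ = C:  0.3920·cos θ + -0.2740·sin θ = -0.1633
  θ1 = atan2(B,A) + arccos(C/0.4783) = 1.3092
φ2=120.0° → target in arm frame (0.1115, 0.1689)
  A=0.0785, B=-0.2740, C=(l²−L²−A²−y'²−z²)/(2L)=0.1676
  √(A²+B²)=0.2850;  θ2 = -1.2917+0.9422 ≈ -0.3495
arm 3 (φ=240.0°): x'=0.0905, y'=-0.1810
  e−x'=0.0995;  (l²−L²−(e−x')²−y'²−z²)/2L = 0.1455
  θ3 = atan2(B,A) + arccos(C/0.2915) = -0.1743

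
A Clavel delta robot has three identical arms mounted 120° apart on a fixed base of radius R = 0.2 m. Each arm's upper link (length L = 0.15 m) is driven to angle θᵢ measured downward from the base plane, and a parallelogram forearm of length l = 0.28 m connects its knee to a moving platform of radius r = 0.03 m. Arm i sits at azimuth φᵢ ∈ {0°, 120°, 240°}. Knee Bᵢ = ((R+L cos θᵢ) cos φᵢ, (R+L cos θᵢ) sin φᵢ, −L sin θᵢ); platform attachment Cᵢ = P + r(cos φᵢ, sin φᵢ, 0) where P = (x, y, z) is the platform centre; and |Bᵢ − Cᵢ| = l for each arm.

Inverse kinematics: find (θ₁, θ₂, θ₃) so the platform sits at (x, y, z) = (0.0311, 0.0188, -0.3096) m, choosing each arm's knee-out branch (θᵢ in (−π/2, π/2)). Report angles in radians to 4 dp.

θ₁ = 1.0472, θ₂ = 1.2219, θ₃ = 1.3968

rotate P by −φ1: (0.0311, 0.0188, -0.3096)
  e−x'=0.1389;  (l²−L²−(e−x')²−y'²−z²)/2L = -0.1987
  √(A²+B²)=0.3393;  θ1 = -1.1491+2.1962 ≈ 1.0472
arm 2 (φ=120.0°): x'=0.0007, y'=-0.0363
  A cos θ + B sin θ = C:  0.1693·cos θ + -0.3096·sin θ = -0.2331
  θ2 = atan2(B,A) + arccos(C/0.3529) = 1.2219
φ3=240.0° → target in arm frame (-0.0318, 0.0175)
  A=0.2018, B=-0.3096, C=(l²−L²−A²−y'²−z²)/(2L)=-0.2700
  √(A²+B²)=0.3696;  θ3 = -0.9931+2.3899 ≈ 1.3968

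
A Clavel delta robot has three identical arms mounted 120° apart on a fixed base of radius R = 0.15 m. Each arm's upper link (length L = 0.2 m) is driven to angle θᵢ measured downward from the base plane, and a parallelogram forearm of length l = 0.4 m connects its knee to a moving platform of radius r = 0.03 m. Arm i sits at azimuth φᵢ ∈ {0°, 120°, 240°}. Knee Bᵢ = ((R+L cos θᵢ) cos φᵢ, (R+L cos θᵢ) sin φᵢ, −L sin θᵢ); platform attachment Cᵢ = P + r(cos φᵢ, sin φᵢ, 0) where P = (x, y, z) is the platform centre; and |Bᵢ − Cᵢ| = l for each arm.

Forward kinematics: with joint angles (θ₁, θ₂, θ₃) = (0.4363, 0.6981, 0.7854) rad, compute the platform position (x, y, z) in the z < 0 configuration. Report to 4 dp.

φ1=0.0°: virtual centre (0.3013, 0.0000, -0.0845), radius l
φ2=120.0°: virtual centre (-0.1366, 0.2366, -0.1286), radius l
φ3=240.0°: virtual centre (-0.1307, -0.2264, -0.1414), radius l
eliminate P² terms by subtracting sphere 1 from 2 and 3
plane₁₂: -0.8757x+0.4732y+-0.0881z = -0.0067
Cramer: x(z) = 0.0094-0.1164z;  y(z) = 0.0032-0.0293z
quadratic in z: (1.0144)z²+(0.2368)z+(-0.0677)=0, √Δ=0.5750 → z ∈ {-0.4001, 0.1667}; z = -0.4001 (taking z<0)
x = 0.0560, y = 0.0149

(0.0560, 0.0149, -0.4001)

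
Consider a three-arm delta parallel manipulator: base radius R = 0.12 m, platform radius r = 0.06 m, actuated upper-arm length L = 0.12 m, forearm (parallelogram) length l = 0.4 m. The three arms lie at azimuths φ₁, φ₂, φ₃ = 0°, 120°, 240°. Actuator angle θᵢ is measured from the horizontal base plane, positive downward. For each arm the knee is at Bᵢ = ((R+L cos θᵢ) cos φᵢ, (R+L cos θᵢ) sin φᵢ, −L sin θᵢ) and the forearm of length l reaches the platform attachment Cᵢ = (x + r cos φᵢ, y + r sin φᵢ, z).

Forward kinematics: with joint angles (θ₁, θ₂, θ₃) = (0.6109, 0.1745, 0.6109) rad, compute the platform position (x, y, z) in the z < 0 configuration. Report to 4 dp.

(-0.0404, 0.0701, -0.4088)

φ1=0.0°: virtual centre (0.1583, 0.0000, -0.0688), radius l
arm 2 at φ=120.0°: e+L cos θ2 = 0.1782;  centre 2 = (-0.0891, 0.1543, -0.0208)
φ3=240.0°: virtual centre (-0.0791, -0.1371, -0.0688), radius l
subtract pairs → two planes through P
plane₁₂: -0.4948x+0.3086y+0.0960z = 0.0024
det = 0.2822;  x = -0.0023+0.0933z,  y = 0.0040+-0.1615z
sphere 1 gives Az²+Bz+C=0 with A=1.0348, B=0.1064, C=-0.1294;  B²−4AC=0.5471;  roots -0.4088, 0.3060;  negative root z = -0.4088
x = -0.0404, y = 0.0701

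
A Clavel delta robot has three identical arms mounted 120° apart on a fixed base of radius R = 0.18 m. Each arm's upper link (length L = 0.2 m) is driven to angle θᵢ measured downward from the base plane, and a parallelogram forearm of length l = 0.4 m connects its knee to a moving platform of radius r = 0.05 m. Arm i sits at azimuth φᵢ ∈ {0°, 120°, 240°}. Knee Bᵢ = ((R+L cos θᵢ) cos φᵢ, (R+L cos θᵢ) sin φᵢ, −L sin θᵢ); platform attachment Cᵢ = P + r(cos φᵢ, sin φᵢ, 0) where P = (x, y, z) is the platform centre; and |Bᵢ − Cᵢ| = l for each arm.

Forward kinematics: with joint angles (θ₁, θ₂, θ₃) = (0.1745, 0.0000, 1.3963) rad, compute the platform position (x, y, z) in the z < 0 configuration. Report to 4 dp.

arm 1 at φ=0.0°: e+L cos θ1 = 0.3270;  S1 = (0.3270, 0.0000, -0.0347)
S2 = (0.3300·cos120.0°, 0.3300·sin120.0°, 0.0000) = (-0.1650, 0.2858, 0.0000)
S3 = (0.1647·cos240.0°, 0.1647·sin240.0°, -0.1970) = (-0.0824, -0.1427, -0.1970)
|S₂|²−|S₁|² = 0.0008;  |S₃|²−|S₁|² = -0.0422
linear system: -0.9839x+0.5716y = 0.0008−0.0694z; -0.8186x+-0.2853y = -0.0422−-0.3245z
Cramer: x(z) = 0.0319-0.2213z;  y(z) = 0.0563-0.5024z
into |P−S₁|² = l²: 1.3014z² + 0.1434z + -0.0686 = 0;  Δ = 0.3775;  z = -0.2912 or 0.1809 → z<0 root = -0.2912
x = 0.0963, y = 0.2026

(0.0963, 0.2026, -0.2912)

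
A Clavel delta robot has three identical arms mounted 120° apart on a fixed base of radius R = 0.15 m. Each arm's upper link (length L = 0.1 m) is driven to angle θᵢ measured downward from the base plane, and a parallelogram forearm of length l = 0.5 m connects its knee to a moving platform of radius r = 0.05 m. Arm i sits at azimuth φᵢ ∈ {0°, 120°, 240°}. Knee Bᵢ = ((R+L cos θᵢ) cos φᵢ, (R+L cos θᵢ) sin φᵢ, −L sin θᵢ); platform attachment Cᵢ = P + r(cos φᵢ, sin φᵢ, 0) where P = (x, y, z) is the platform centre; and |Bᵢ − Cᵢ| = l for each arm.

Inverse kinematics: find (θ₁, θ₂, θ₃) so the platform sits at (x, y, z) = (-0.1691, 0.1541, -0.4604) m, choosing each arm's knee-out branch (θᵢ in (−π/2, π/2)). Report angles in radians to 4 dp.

φ1=0.0° → target in arm frame (-0.1691, 0.1541)
  e−x'=0.2691;  (l²−L²−(e−x')²−y'²−z²)/2L = -0.3406
  √(A²+B²)=0.5333;  θ1 = -1.0419+2.2637 ≈ 1.2219
φ2=120.0° → target in arm frame (0.2180, 0.0694)
  A=-0.1180, B=-0.4604, C=(l²−L²−A²−y'²−z²)/(2L)=0.0465
  √(A²+B²)=0.4753;  θ2 = -1.8217+1.4729 ≈ -0.3488
arm 3 (φ=240.0°): x'=-0.0489, y'=-0.2235
  A=0.1489, B=-0.4604, C=(l²−L²−A²−y'²−z²)/(2L)=-0.2205
  √(A²+B²)=0.4839;  θ3 = -1.2580+2.0438 ≈ 0.7858

θ₁ = 1.2219, θ₂ = -0.3488, θ₃ = 0.7858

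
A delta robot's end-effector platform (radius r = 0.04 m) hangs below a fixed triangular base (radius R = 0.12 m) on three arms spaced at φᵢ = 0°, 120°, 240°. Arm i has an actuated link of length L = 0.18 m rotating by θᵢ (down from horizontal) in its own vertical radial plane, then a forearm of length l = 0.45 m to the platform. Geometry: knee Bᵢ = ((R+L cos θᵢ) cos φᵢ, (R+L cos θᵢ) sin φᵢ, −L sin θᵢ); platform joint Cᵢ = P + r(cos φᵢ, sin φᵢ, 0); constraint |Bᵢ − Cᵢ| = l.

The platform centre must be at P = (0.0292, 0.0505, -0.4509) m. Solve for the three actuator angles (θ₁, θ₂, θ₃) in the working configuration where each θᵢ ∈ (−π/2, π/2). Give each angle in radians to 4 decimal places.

arm 1 (φ=0.0°): x'=0.0292, y'=0.0505
  A=0.0508, B=-0.4509, C=(l²−L²−A²−y'²−z²)/(2L)=-0.1065
  θ1 = atan2(B,A) + arccos(C/0.4538) = 0.3491
arm 2 (φ=120.0°): x'=0.0291, y'=-0.0505
  e−x'=0.0509;  (l²−L²−(e−x')²−y'²−z²)/2L = -0.1065
  γ=atan2(-0.4509,0.0509)=-1.4585;  ψ=arccos(-0.2348)=1.8078;  θ2=γ+ψ≈0.3493
rotate P by −φ3: (-0.0583, 0.0000, -0.4509)
  e−x'=0.1383;  (l²−L²−(e−x')²−y'²−z²)/2L = -0.1454
  γ=atan2(-0.4509,0.1383)=-1.2731;  ψ=arccos(-0.3083)=1.8842;  θ3=γ+ψ≈0.6111

θ₁ = 0.3491, θ₂ = 0.3493, θ₃ = 0.6111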